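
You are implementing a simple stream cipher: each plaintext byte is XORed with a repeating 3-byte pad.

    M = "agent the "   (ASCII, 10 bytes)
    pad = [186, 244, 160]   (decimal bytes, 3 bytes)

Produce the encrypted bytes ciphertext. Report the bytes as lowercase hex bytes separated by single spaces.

The 3-byte key repeats, so the effective keystream is ba f4 a0 ba f4 a0 ba f4 a0 ba.
byte 0: 61 ⊕ ba = db
byte 1: 67 ⊕ f4 = 93
byte 2: 65 ⊕ a0 = c5
byte 3: 6e ⊕ ba = d4
byte 4: 74 ⊕ f4 = 80
byte 5: 20 ⊕ a0 = 80
byte 6: 74 ⊕ ba = ce
byte 7: 68 ⊕ f4 = 9c
byte 8: 65 ⊕ a0 = c5
byte 9: 20 ⊕ ba = 9a

db 93 c5 d4 80 80 ce 9c c5 9a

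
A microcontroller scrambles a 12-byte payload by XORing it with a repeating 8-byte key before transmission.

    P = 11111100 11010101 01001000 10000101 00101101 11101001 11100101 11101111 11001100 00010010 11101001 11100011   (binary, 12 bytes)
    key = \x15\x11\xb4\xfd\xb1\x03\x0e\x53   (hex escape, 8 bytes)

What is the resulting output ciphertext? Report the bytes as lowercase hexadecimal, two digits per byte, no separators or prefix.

e9c4fc789ceaebbcd9035d1e

The 8-byte key repeats, so the effective keystream is 15 11 b4 fd b1 03 0e 53 15 11 b4 fd.
byte 0: fc XOR 15 = e9
byte 1: d5 XOR 11 = c4
byte 2: 48 XOR b4 = fc
byte 3: 85 XOR fd = 78
byte 4: 2d XOR b1 = 9c
byte 5: e9 XOR 03 = ea
byte 6: e5 XOR 0e = eb
byte 7: ef XOR 53 = bc
byte 8: cc XOR 15 = d9
byte 9: 12 XOR 11 = 03
byte 10: e9 XOR b4 = 5d
byte 11: e3 XOR fd = 1e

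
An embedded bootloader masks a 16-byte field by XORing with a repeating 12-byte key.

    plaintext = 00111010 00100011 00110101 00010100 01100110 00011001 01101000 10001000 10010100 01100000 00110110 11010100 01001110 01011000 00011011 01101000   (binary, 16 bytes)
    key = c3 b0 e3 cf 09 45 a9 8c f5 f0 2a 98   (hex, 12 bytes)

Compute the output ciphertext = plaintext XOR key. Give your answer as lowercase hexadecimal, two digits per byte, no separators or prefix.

f993d6db6f5cc10461901c4c8de8f8a7

The 12-byte key repeats, so the effective keystream is c3 b0 e3 cf 09 45 a9 8c f5 f0 2a 98 c3 b0 e3 cf.
byte 0:  58 ^ 195 = 249
byte 1:  35 ^ 176 = 147
byte 2:  53 ^ 227 = 214
byte 3:  20 ^ 207 = 219
byte 4: 102 ^   9 = 111
byte 5:  25 ^  69 =  92
byte 6: 104 ^ 169 = 193
byte 7: 136 ^ 140 =   4
byte 8: 148 ^ 245 =  97
byte 9:  96 ^ 240 = 144
byte 10:  54 ^  42 =  28
byte 11: 212 ^ 152 =  76
byte 12:  78 ^ 195 = 141
byte 13:  88 ^ 176 = 232
byte 14:  27 ^ 227 = 248
byte 15: 104 ^ 207 = 167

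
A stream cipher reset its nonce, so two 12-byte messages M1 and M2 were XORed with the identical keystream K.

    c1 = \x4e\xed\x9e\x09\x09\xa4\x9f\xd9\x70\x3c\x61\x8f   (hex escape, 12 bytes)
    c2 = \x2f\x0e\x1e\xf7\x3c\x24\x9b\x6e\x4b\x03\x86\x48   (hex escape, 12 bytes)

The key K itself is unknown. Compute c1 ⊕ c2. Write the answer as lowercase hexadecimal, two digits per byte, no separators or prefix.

61e380fe358004b73b3fe7c7

c1 ⊕ c2 = (M1 ⊕ K) ⊕ (M2 ⊕ K) = M1 ⊕ M2 — the shared key cancels under XOR.
4e xor 2f = 61
ed xor 0e = e3
9e xor 1e = 80
09 xor f7 = fe
09 xor 3c = 35
a4 xor 24 = 80
9f xor 9b = 04
d9 xor 6e = b7
70 xor 4b = 3b
3c xor 03 = 3f
61 xor 86 = e7
8f xor 48 = c7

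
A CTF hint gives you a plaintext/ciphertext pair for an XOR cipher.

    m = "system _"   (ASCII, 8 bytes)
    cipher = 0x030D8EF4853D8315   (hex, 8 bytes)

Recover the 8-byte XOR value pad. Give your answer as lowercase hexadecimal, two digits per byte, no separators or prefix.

7074fd80e050a34a

Since cipher = m ⊕ pad, XORing both sides with m gives pad = m ⊕ cipher.
73 ⊕ 03 = 70
79 ⊕ 0d = 74
73 ⊕ 8e = fd
74 ⊕ f4 = 80
65 ⊕ 85 = e0
6d ⊕ 3d = 50
20 ⊕ 83 = a3
5f ⊕ 15 = 4a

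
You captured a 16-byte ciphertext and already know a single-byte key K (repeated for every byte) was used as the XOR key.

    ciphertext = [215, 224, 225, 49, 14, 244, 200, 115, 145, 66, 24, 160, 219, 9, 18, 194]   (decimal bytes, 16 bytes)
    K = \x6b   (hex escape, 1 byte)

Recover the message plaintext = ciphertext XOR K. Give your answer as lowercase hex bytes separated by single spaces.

bc 8b 8a 5a 65 9f a3 18 fa 29 73 cb b0 62 79 a9

The 1-byte key repeats, so the effective keystream is 6b 6b 6b 6b 6b 6b 6b 6b 6b 6b 6b 6b 6b 6b 6b 6b.
byte 0: d7 xor 6b = bc
byte 1: e0 xor 6b = 8b
byte 2: e1 xor 6b = 8a
byte 3: 31 xor 6b = 5a
byte 4: 0e xor 6b = 65
byte 5: f4 xor 6b = 9f
byte 6: c8 xor 6b = a3
byte 7: 73 xor 6b = 18
byte 8: 91 xor 6b = fa
byte 9: 42 xor 6b = 29
byte 10: 18 xor 6b = 73
byte 11: a0 xor 6b = cb
byte 12: db xor 6b = b0
byte 13: 09 xor 6b = 62
byte 14: 12 xor 6b = 79
byte 15: c2 xor 6b = a9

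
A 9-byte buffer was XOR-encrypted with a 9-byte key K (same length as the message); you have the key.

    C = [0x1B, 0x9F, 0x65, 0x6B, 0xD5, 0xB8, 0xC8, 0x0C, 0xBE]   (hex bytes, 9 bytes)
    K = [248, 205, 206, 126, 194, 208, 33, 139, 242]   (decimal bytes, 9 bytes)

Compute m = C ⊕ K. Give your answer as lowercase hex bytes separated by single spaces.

XOR is its own inverse, so applying the key byte-wise gives the result directly.
byte 0: 1b XOR f8 = e3
byte 1: 9f XOR cd = 52
byte 2: 65 XOR ce = ab
byte 3: 6b XOR 7e = 15
byte 4: d5 XOR c2 = 17
byte 5: b8 XOR d0 = 68
byte 6: c8 XOR 21 = e9
byte 7: 0c XOR 8b = 87
byte 8: be XOR f2 = 4c

e3 52 ab 15 17 68 e9 87 4c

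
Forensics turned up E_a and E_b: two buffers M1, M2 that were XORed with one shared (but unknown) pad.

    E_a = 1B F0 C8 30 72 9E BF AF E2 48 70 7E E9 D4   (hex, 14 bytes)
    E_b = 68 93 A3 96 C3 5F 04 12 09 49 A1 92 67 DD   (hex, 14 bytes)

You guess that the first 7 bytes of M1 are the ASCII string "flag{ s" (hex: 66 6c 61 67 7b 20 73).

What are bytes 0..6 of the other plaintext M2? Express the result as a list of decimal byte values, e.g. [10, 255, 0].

[21, 15, 10, 193, 202, 225, 200]

First, E_a ⊕ E_b = (M1 ⊕ K) ⊕ (M2 ⊕ K) = M1 ⊕ M2, so the key drops out. Then M2 = (M1 ⊕ M2) ⊕ M1 over the first 7 bytes.
byte 0: (1b ^ 68) ^ 66 = 73 ^ 66 = 15
byte 1: (f0 ^ 93) ^ 6c = 63 ^ 6c = 0f
byte 2: (c8 ^ a3) ^ 61 = 6b ^ 61 = 0a
byte 3: (30 ^ 96) ^ 67 = a6 ^ 67 = c1
byte 4: (72 ^ c3) ^ 7b = b1 ^ 7b = ca
byte 5: (9e ^ 5f) ^ 20 = c1 ^ 20 = e1
byte 6: (bf ^ 04) ^ 73 = bb ^ 73 = c8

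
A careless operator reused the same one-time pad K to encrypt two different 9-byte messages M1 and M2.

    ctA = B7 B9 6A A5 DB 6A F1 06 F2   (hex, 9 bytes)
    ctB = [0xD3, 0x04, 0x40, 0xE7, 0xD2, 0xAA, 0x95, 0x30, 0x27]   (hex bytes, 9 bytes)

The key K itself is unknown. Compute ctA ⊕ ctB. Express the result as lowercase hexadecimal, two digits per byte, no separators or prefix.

64bd2a4209c06436d5

ctA ⊕ ctB = (M1 ⊕ K) ⊕ (M2 ⊕ K) = M1 ⊕ M2 — the shared key cancels under XOR.
byte 0: 183 XOR 211 = 100
byte 1: 185 XOR   4 = 189
byte 2: 106 XOR  64 =  42
byte 3: 165 XOR 231 =  66
byte 4: 219 XOR 210 =   9
byte 5: 106 XOR 170 = 192
byte 6: 241 XOR 149 = 100
byte 7:   6 XOR  48 =  54
byte 8: 242 XOR  39 = 213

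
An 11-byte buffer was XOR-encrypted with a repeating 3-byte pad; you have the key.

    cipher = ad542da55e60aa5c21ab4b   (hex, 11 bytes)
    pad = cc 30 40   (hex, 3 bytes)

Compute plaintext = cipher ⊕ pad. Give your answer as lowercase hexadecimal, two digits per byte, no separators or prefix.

61646d696e20666c61677b

The 3-byte key repeats, so the effective keystream is cc 30 40 cc 30 40 cc 30 40 cc 30.
byte 0: ad ^ cc = 61
byte 1: 54 ^ 30 = 64
byte 2: 2d ^ 40 = 6d
byte 3: a5 ^ cc = 69
byte 4: 5e ^ 30 = 6e
byte 5: 60 ^ 40 = 20
byte 6: aa ^ cc = 66
byte 7: 5c ^ 30 = 6c
byte 8: 21 ^ 40 = 61
byte 9: ab ^ cc = 67
byte 10: 4b ^ 30 = 7b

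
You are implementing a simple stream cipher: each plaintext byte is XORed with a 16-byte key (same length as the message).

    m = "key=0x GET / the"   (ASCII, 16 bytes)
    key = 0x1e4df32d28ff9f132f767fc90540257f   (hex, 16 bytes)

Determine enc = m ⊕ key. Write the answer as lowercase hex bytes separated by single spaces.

107 ⊕  30 = 117
101 ⊕  77 =  40
121 ⊕ 243 = 138
 61 ⊕  45 =  16
 48 ⊕  40 =  24
120 ⊕ 255 = 135
 32 ⊕ 159 = 191
 71 ⊕  19 =  84
 69 ⊕  47 = 106
 84 ⊕ 118 =  34
 32 ⊕ 127 =  95
 47 ⊕ 201 = 230
 32 ⊕   5 =  37
116 ⊕  64 =  52
104 ⊕  37 =  77
101 ⊕ 127 =  26

75 28 8a 10 18 87 bf 54 6a 22 5f e6 25 34 4d 1a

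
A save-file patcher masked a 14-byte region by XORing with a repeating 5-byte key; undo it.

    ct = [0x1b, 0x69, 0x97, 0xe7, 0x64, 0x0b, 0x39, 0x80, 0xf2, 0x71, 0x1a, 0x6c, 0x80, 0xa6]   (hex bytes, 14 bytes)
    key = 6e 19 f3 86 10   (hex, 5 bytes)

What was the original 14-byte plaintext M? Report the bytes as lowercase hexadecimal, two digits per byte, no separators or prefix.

The 5-byte key repeats, so the effective keystream is 6e 19 f3 86 10 6e 19 f3 86 10 6e 19 f3 86.
byte 0:  27 XOR 110 = 117
byte 1: 105 XOR  25 = 112
byte 2: 151 XOR 243 = 100
byte 3: 231 XOR 134 =  97
byte 4: 100 XOR  16 = 116
byte 5:  11 XOR 110 = 101
byte 6:  57 XOR  25 =  32
byte 7: 128 XOR 243 = 115
byte 8: 242 XOR 134 = 116
byte 9: 113 XOR  16 =  97
byte 10:  26 XOR 110 = 116
byte 11: 108 XOR  25 = 117
byte 12: 128 XOR 243 = 115
byte 13: 166 XOR 134 =  32

7570646174652073746174757320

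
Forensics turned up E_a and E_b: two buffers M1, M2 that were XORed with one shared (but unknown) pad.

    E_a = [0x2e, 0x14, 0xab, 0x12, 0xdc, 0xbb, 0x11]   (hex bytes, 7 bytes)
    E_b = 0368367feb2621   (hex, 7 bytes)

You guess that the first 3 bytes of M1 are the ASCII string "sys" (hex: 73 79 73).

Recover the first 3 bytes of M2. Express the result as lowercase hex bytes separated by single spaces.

5e 05 ee

First, E_a ⊕ E_b = (M1 ⊕ K) ⊕ (M2 ⊕ K) = M1 ⊕ M2, so the key drops out. Then M2 = (M1 ⊕ M2) ⊕ M1 over the first 3 bytes.
byte 0: (2e ^ 03) ^ 73 = 2d ^ 73 = 5e
byte 1: (14 ^ 68) ^ 79 = 7c ^ 79 = 05
byte 2: (ab ^ 36) ^ 73 = 9d ^ 73 = ee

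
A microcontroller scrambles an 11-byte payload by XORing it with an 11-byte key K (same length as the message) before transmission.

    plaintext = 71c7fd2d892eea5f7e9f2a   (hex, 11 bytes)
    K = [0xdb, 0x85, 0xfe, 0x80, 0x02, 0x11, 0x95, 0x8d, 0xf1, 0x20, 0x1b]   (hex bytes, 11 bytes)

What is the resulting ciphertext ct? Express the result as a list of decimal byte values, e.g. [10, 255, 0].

[170, 66, 3, 173, 139, 63, 127, 210, 143, 191, 49]

XOR is its own inverse, so applying the key byte-wise gives the result directly.
113 ⊕ 219 = 170
199 ⊕ 133 =  66
253 ⊕ 254 =   3
 45 ⊕ 128 = 173
137 ⊕   2 = 139
 46 ⊕  17 =  63
234 ⊕ 149 = 127
 95 ⊕ 141 = 210
126 ⊕ 241 = 143
159 ⊕  32 = 191
 42 ⊕  27 =  49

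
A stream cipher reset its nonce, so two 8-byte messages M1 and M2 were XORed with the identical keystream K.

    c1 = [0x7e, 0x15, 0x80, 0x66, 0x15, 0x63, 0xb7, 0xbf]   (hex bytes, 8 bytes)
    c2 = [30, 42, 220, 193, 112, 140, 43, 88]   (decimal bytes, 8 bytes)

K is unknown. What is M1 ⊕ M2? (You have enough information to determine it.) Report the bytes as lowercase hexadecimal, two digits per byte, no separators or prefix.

c1 ⊕ c2 = (M1 ⊕ K) ⊕ (M2 ⊕ K) = M1 ⊕ M2 — the shared key cancels under XOR.
7e ⊕ 1e = 60
15 ⊕ 2a = 3f
80 ⊕ dc = 5c
66 ⊕ c1 = a7
15 ⊕ 70 = 65
63 ⊕ 8c = ef
b7 ⊕ 2b = 9c
bf ⊕ 58 = e7

603f5ca765ef9ce7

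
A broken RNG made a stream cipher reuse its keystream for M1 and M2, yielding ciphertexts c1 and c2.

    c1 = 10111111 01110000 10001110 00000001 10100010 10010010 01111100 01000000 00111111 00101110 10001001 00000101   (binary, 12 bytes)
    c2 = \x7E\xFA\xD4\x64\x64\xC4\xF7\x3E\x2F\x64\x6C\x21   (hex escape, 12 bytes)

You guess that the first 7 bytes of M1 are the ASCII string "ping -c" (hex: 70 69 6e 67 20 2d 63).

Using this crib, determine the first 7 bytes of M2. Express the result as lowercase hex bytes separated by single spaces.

b1 e3 34 02 e6 7b e8

First, c1 ⊕ c2 = (M1 ⊕ K) ⊕ (M2 ⊕ K) = M1 ⊕ M2, so the key drops out. Then M2 = (M1 ⊕ M2) ⊕ M1 over the first 7 bytes.
byte 0: (bf XOR 7e) XOR 70 = c1 XOR 70 = b1
byte 1: (70 XOR fa) XOR 69 = 8a XOR 69 = e3
byte 2: (8e XOR d4) XOR 6e = 5a XOR 6e = 34
byte 3: (01 XOR 64) XOR 67 = 65 XOR 67 = 02
byte 4: (a2 XOR 64) XOR 20 = c6 XOR 20 = e6
byte 5: (92 XOR c4) XOR 2d = 56 XOR 2d = 7b
byte 6: (7c XOR f7) XOR 63 = 8b XOR 63 = e8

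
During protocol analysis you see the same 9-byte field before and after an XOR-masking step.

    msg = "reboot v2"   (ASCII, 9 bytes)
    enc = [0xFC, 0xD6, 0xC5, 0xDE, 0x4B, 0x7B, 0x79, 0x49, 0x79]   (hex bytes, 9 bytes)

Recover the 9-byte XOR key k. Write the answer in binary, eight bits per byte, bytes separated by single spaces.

10001110 10110011 10100111 10110001 00100100 00001111 01011001 00111111 01001011

Since enc = msg ⊕ k, XORing both sides with msg gives k = msg ⊕ enc.
72 xor fc = 8e
65 xor d6 = b3
62 xor c5 = a7
6f xor de = b1
6f xor 4b = 24
74 xor 7b = 0f
20 xor 79 = 59
76 xor 49 = 3f
32 xor 79 = 4b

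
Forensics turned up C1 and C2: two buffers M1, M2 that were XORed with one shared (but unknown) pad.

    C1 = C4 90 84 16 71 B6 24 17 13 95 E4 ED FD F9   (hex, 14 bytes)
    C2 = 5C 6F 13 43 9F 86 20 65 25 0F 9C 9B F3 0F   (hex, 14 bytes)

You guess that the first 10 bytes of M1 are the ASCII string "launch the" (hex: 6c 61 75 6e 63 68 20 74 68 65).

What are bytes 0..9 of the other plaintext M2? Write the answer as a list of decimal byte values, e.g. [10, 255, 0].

[244, 158, 226, 59, 141, 88, 36, 6, 94, 255]

First, C1 ⊕ C2 = (M1 ⊕ K) ⊕ (M2 ⊕ K) = M1 ⊕ M2, so the key drops out. Then M2 = (M1 ⊕ M2) ⊕ M1 over the first 10 bytes.
byte 0: (c4 XOR 5c) XOR 6c = 98 XOR 6c = f4
byte 1: (90 XOR 6f) XOR 61 = ff XOR 61 = 9e
byte 2: (84 XOR 13) XOR 75 = 97 XOR 75 = e2
byte 3: (16 XOR 43) XOR 6e = 55 XOR 6e = 3b
byte 4: (71 XOR 9f) XOR 63 = ee XOR 63 = 8d
byte 5: (b6 XOR 86) XOR 68 = 30 XOR 68 = 58
byte 6: (24 XOR 20) XOR 20 = 04 XOR 20 = 24
byte 7: (17 XOR 65) XOR 74 = 72 XOR 74 = 06
byte 8: (13 XOR 25) XOR 68 = 36 XOR 68 = 5e
byte 9: (95 XOR 0f) XOR 65 = 9a XOR 65 = ff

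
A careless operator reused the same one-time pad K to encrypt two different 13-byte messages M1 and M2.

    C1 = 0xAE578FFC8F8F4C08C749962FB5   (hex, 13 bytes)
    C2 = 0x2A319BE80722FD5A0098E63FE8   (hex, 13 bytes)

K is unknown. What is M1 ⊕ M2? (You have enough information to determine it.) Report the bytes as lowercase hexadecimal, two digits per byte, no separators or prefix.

8466141488adb152c7d170105d

C1 ⊕ C2 = (M1 ⊕ K) ⊕ (M2 ⊕ K) = M1 ⊕ M2 — the shared key cancels under XOR.
byte 0: 10101110 ⊕ 00101010 = 10000100
byte 1: 01010111 ⊕ 00110001 = 01100110
byte 2: 10001111 ⊕ 10011011 = 00010100
byte 3: 11111100 ⊕ 11101000 = 00010100
byte 4: 10001111 ⊕ 00000111 = 10001000
byte 5: 10001111 ⊕ 00100010 = 10101101
byte 6: 01001100 ⊕ 11111101 = 10110001
byte 7: 00001000 ⊕ 01011010 = 01010010
byte 8: 11000111 ⊕ 00000000 = 11000111
byte 9: 01001001 ⊕ 10011000 = 11010001
byte 10: 10010110 ⊕ 11100110 = 01110000
byte 11: 00101111 ⊕ 00111111 = 00010000
byte 12: 10110101 ⊕ 11101000 = 01011101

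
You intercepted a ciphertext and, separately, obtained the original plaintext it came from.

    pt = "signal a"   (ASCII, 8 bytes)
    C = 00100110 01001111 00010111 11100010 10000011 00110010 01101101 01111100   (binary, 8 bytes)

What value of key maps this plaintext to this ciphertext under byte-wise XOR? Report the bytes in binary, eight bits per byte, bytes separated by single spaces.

Since C = pt ⊕ key, XORing both sides with pt gives key = pt ⊕ C.
73 ⊕ 26 = 55
69 ⊕ 4f = 26
67 ⊕ 17 = 70
6e ⊕ e2 = 8c
61 ⊕ 83 = e2
6c ⊕ 32 = 5e
20 ⊕ 6d = 4d
61 ⊕ 7c = 1d

01010101 00100110 01110000 10001100 11100010 01011110 01001101 00011101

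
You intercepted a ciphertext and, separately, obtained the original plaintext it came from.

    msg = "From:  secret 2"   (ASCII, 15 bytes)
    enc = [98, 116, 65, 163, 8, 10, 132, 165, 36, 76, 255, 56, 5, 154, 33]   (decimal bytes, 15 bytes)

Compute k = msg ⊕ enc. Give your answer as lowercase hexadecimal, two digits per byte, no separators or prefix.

Since enc = msg ⊕ k, XORing both sides with msg gives k = msg ⊕ enc.
46 xor 62 = 24
72 xor 74 = 06
6f xor 41 = 2e
6d xor a3 = ce
3a xor 08 = 32
20 xor 0a = 2a
20 xor 84 = a4
73 xor a5 = d6
65 xor 24 = 41
63 xor 4c = 2f
72 xor ff = 8d
65 xor 38 = 5d
74 xor 05 = 71
20 xor 9a = ba
32 xor 21 = 13

24062ece322aa4d6412f8d5d71ba13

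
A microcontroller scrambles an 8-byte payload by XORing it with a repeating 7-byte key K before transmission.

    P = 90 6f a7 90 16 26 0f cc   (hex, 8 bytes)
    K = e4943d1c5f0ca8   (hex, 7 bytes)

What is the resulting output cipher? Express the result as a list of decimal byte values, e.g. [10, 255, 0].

The 7-byte key repeats, so the effective keystream is e4 94 3d 1c 5f 0c a8 e4.
byte 0: 144 XOR 228 = 116
byte 1: 111 XOR 148 = 251
byte 2: 167 XOR  61 = 154
byte 3: 144 XOR  28 = 140
byte 4:  22 XOR  95 =  73
byte 5:  38 XOR  12 =  42
byte 6:  15 XOR 168 = 167
byte 7: 204 XOR 228 =  40

[116, 251, 154, 140, 73, 42, 167, 40]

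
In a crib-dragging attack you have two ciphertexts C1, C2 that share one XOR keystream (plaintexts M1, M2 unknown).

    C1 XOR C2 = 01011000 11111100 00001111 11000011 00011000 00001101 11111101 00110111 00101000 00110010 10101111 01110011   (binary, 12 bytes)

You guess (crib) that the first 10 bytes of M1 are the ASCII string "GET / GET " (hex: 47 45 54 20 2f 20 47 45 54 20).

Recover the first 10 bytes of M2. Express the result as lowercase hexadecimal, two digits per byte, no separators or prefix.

Since C1 ⊕ C2 = M1 ⊕ M2, XORing with the guessed M1 bytes yields the corresponding M2 bytes: M2 = (C1 ⊕ C2) ⊕ M1.
byte 0: 58 XOR 47 = 1f
byte 1: fc XOR 45 = b9
byte 2: 0f XOR 54 = 5b
byte 3: c3 XOR 20 = e3
byte 4: 18 XOR 2f = 37
byte 5: 0d XOR 20 = 2d
byte 6: fd XOR 47 = ba
byte 7: 37 XOR 45 = 72
byte 8: 28 XOR 54 = 7c
byte 9: 32 XOR 20 = 12

1fb95be3372dba727c12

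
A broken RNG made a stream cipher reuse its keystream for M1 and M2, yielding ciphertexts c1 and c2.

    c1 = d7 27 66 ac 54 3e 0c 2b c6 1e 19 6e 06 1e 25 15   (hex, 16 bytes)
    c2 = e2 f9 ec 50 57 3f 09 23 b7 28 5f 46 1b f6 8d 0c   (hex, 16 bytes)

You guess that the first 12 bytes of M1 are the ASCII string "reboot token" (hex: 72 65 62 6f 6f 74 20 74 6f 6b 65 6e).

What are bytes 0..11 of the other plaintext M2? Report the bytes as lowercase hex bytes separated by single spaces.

First, c1 ⊕ c2 = (M1 ⊕ K) ⊕ (M2 ⊕ K) = M1 ⊕ M2, so the key drops out. Then M2 = (M1 ⊕ M2) ⊕ M1 over the first 12 bytes.
byte 0: (d7 XOR e2) XOR 72 = 35 XOR 72 = 47
byte 1: (27 XOR f9) XOR 65 = de XOR 65 = bb
byte 2: (66 XOR ec) XOR 62 = 8a XOR 62 = e8
byte 3: (ac XOR 50) XOR 6f = fc XOR 6f = 93
byte 4: (54 XOR 57) XOR 6f = 03 XOR 6f = 6c
byte 5: (3e XOR 3f) XOR 74 = 01 XOR 74 = 75
byte 6: (0c XOR 09) XOR 20 = 05 XOR 20 = 25
byte 7: (2b XOR 23) XOR 74 = 08 XOR 74 = 7c
byte 8: (c6 XOR b7) XOR 6f = 71 XOR 6f = 1e
byte 9: (1e XOR 28) XOR 6b = 36 XOR 6b = 5d
byte 10: (19 XOR 5f) XOR 65 = 46 XOR 65 = 23
byte 11: (6e XOR 46) XOR 6e = 28 XOR 6e = 46

47 bb e8 93 6c 75 25 7c 1e 5d 23 46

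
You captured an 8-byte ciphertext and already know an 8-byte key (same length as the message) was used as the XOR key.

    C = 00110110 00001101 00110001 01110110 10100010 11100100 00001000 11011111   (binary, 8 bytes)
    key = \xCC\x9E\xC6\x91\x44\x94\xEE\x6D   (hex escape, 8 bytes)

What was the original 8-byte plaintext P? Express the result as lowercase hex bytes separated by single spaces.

 54 ^ 204 = 250
 13 ^ 158 = 147
 49 ^ 198 = 247
118 ^ 145 = 231
162 ^  68 = 230
228 ^ 148 = 112
  8 ^ 238 = 230
223 ^ 109 = 178

fa 93 f7 e7 e6 70 e6 b2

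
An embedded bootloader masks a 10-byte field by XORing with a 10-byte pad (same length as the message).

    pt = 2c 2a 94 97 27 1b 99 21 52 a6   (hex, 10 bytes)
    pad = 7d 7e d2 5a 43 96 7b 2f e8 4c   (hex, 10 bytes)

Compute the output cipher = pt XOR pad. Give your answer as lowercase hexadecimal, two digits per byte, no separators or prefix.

2c ^ 7d = 51
2a ^ 7e = 54
94 ^ d2 = 46
97 ^ 5a = cd
27 ^ 43 = 64
1b ^ 96 = 8d
99 ^ 7b = e2
21 ^ 2f = 0e
52 ^ e8 = ba
a6 ^ 4c = ea

515446cd648de20ebaea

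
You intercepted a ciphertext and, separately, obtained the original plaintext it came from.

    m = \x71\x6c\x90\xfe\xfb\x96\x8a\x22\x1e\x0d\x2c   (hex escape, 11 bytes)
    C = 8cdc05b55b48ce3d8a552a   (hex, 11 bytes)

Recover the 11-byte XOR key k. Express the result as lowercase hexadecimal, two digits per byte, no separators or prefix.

fdb0954ba0de441f945806

Since C = m ⊕ k, XORing both sides with m gives k = m ⊕ C.
byte 0: 01110001 XOR 10001100 = 11111101
byte 1: 01101100 XOR 11011100 = 10110000
byte 2: 10010000 XOR 00000101 = 10010101
byte 3: 11111110 XOR 10110101 = 01001011
byte 4: 11111011 XOR 01011011 = 10100000
byte 5: 10010110 XOR 01001000 = 11011110
byte 6: 10001010 XOR 11001110 = 01000100
byte 7: 00100010 XOR 00111101 = 00011111
byte 8: 00011110 XOR 10001010 = 10010100
byte 9: 00001101 XOR 01010101 = 01011000
byte 10: 00101100 XOR 00101010 = 00000110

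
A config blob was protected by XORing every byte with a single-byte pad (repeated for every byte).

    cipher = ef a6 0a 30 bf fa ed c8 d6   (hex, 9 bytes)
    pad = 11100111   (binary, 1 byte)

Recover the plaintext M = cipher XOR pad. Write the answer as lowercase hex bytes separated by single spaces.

The 1-byte key repeats, so the effective keystream is e7 e7 e7 e7 e7 e7 e7 e7 e7.
byte 0: 239 ^ 231 =   8
byte 1: 166 ^ 231 =  65
byte 2:  10 ^ 231 = 237
byte 3:  48 ^ 231 = 215
byte 4: 191 ^ 231 =  88
byte 5: 250 ^ 231 =  29
byte 6: 237 ^ 231 =  10
byte 7: 200 ^ 231 =  47
byte 8: 214 ^ 231 =  49

08 41 ed d7 58 1d 0a 2f 31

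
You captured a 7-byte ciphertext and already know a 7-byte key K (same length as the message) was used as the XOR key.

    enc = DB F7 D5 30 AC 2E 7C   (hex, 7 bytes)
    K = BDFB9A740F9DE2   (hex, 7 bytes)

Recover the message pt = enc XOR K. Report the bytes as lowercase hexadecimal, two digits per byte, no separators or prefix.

660c4f44a3b39e

byte 0: 11011011 XOR 10111101 = 01100110
byte 1: 11110111 XOR 11111011 = 00001100
byte 2: 11010101 XOR 10011010 = 01001111
byte 3: 00110000 XOR 01110100 = 01000100
byte 4: 10101100 XOR 00001111 = 10100011
byte 5: 00101110 XOR 10011101 = 10110011
byte 6: 01111100 XOR 11100010 = 10011110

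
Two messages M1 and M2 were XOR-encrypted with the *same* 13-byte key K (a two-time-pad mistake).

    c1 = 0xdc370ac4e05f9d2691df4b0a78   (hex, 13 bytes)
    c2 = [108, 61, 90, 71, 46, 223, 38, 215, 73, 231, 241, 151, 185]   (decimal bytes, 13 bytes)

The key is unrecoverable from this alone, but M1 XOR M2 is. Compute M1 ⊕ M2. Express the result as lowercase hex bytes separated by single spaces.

b0 0a 50 83 ce 80 bb f1 d8 38 ba 9d c1

c1 ⊕ c2 = (M1 ⊕ K) ⊕ (M2 ⊕ K) = M1 ⊕ M2 — the shared key cancels under XOR.
dc ^ 6c = b0
37 ^ 3d = 0a
0a ^ 5a = 50
c4 ^ 47 = 83
e0 ^ 2e = ce
5f ^ df = 80
9d ^ 26 = bb
26 ^ d7 = f1
91 ^ 49 = d8
df ^ e7 = 38
4b ^ f1 = ba
0a ^ 97 = 9d
78 ^ b9 = c1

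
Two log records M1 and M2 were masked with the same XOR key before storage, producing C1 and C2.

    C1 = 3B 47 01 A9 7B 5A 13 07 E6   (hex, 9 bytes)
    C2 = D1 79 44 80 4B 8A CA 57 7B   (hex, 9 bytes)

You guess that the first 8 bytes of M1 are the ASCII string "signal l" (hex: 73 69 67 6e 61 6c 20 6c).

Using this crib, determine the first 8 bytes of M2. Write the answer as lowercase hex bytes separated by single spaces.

First, C1 ⊕ C2 = (M1 ⊕ K) ⊕ (M2 ⊕ K) = M1 ⊕ M2, so the key drops out. Then M2 = (M1 ⊕ M2) ⊕ M1 over the first 8 bytes.
byte 0: (3b ⊕ d1) ⊕ 73 = ea ⊕ 73 = 99
byte 1: (47 ⊕ 79) ⊕ 69 = 3e ⊕ 69 = 57
byte 2: (01 ⊕ 44) ⊕ 67 = 45 ⊕ 67 = 22
byte 3: (a9 ⊕ 80) ⊕ 6e = 29 ⊕ 6e = 47
byte 4: (7b ⊕ 4b) ⊕ 61 = 30 ⊕ 61 = 51
byte 5: (5a ⊕ 8a) ⊕ 6c = d0 ⊕ 6c = bc
byte 6: (13 ⊕ ca) ⊕ 20 = d9 ⊕ 20 = f9
byte 7: (07 ⊕ 57) ⊕ 6c = 50 ⊕ 6c = 3c

99 57 22 47 51 bc f9 3c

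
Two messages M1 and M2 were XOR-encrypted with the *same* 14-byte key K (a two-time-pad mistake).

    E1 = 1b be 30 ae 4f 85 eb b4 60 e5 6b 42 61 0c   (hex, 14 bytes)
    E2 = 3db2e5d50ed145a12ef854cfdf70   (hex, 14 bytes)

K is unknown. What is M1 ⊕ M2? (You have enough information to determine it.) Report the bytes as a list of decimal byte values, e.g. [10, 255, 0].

[38, 12, 213, 123, 65, 84, 174, 21, 78, 29, 63, 141, 190, 124]

E1 ⊕ E2 = (M1 ⊕ K) ⊕ (M2 ⊕ K) = M1 ⊕ M2 — the shared key cancels under XOR.
1b ^ 3d = 26
be ^ b2 = 0c
30 ^ e5 = d5
ae ^ d5 = 7b
4f ^ 0e = 41
85 ^ d1 = 54
eb ^ 45 = ae
b4 ^ a1 = 15
60 ^ 2e = 4e
e5 ^ f8 = 1d
6b ^ 54 = 3f
42 ^ cf = 8d
61 ^ df = be
0c ^ 70 = 7c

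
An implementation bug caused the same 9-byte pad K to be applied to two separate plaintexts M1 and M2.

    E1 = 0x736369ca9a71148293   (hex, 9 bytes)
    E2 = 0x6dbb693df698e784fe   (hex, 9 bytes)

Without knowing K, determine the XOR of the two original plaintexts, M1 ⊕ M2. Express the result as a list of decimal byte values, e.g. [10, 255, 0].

E1 ⊕ E2 = (M1 ⊕ K) ⊕ (M2 ⊕ K) = M1 ⊕ M2 — the shared key cancels under XOR.
01110011 XOR 01101101 = 00011110
01100011 XOR 10111011 = 11011000
01101001 XOR 01101001 = 00000000
11001010 XOR 00111101 = 11110111
10011010 XOR 11110110 = 01101100
01110001 XOR 10011000 = 11101001
00010100 XOR 11100111 = 11110011
10000010 XOR 10000100 = 00000110
10010011 XOR 11111110 = 01101101

[30, 216, 0, 247, 108, 233, 243, 6, 109]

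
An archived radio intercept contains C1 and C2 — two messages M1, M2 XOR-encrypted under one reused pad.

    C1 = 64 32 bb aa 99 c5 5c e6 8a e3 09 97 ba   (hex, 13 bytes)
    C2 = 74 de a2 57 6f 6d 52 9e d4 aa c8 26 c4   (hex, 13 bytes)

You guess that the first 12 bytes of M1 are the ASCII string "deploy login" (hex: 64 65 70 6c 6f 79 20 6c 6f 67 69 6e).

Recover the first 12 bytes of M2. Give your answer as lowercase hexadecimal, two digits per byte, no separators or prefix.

7489699199d12e14312ea8df

First, C1 ⊕ C2 = (M1 ⊕ K) ⊕ (M2 ⊕ K) = M1 ⊕ M2, so the key drops out. Then M2 = (M1 ⊕ M2) ⊕ M1 over the first 12 bytes.
byte 0: (64 ^ 74) ^ 64 = 10 ^ 64 = 74
byte 1: (32 ^ de) ^ 65 = ec ^ 65 = 89
byte 2: (bb ^ a2) ^ 70 = 19 ^ 70 = 69
byte 3: (aa ^ 57) ^ 6c = fd ^ 6c = 91
byte 4: (99 ^ 6f) ^ 6f = f6 ^ 6f = 99
byte 5: (c5 ^ 6d) ^ 79 = a8 ^ 79 = d1
byte 6: (5c ^ 52) ^ 20 = 0e ^ 20 = 2e
byte 7: (e6 ^ 9e) ^ 6c = 78 ^ 6c = 14
byte 8: (8a ^ d4) ^ 6f = 5e ^ 6f = 31
byte 9: (e3 ^ aa) ^ 67 = 49 ^ 67 = 2e
byte 10: (09 ^ c8) ^ 69 = c1 ^ 69 = a8
byte 11: (97 ^ 26) ^ 6e = b1 ^ 6e = df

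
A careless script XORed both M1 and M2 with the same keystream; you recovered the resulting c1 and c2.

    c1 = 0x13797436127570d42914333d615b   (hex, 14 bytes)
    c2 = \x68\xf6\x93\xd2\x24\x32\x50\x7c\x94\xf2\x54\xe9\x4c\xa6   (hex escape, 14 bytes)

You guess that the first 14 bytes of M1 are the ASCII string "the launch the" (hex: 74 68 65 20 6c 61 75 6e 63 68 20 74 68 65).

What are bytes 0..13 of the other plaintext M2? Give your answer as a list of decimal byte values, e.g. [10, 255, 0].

First, c1 ⊕ c2 = (M1 ⊕ K) ⊕ (M2 ⊕ K) = M1 ⊕ M2, so the key drops out. Then M2 = (M1 ⊕ M2) ⊕ M1 over the first 14 bytes.
byte 0: (13 XOR 68) XOR 74 = 7b XOR 74 = 0f
byte 1: (79 XOR f6) XOR 68 = 8f XOR 68 = e7
byte 2: (74 XOR 93) XOR 65 = e7 XOR 65 = 82
byte 3: (36 XOR d2) XOR 20 = e4 XOR 20 = c4
byte 4: (12 XOR 24) XOR 6c = 36 XOR 6c = 5a
byte 5: (75 XOR 32) XOR 61 = 47 XOR 61 = 26
byte 6: (70 XOR 50) XOR 75 = 20 XOR 75 = 55
byte 7: (d4 XOR 7c) XOR 6e = a8 XOR 6e = c6
byte 8: (29 XOR 94) XOR 63 = bd XOR 63 = de
byte 9: (14 XOR f2) XOR 68 = e6 XOR 68 = 8e
byte 10: (33 XOR 54) XOR 20 = 67 XOR 20 = 47
byte 11: (3d XOR e9) XOR 74 = d4 XOR 74 = a0
byte 12: (61 XOR 4c) XOR 68 = 2d XOR 68 = 45
byte 13: (5b XOR a6) XOR 65 = fd XOR 65 = 98

[15, 231, 130, 196, 90, 38, 85, 198, 222, 142, 71, 160, 69, 152]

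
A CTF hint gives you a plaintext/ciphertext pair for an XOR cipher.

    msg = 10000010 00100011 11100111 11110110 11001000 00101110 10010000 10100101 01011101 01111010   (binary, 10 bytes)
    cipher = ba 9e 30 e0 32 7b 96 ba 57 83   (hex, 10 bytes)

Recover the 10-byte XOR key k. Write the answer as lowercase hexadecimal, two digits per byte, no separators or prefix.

Since cipher = msg ⊕ k, XORing both sides with msg gives k = msg ⊕ cipher.
82 XOR ba = 38
23 XOR 9e = bd
e7 XOR 30 = d7
f6 XOR e0 = 16
c8 XOR 32 = fa
2e XOR 7b = 55
90 XOR 96 = 06
a5 XOR ba = 1f
5d XOR 57 = 0a
7a XOR 83 = f9

38bdd716fa55061f0af9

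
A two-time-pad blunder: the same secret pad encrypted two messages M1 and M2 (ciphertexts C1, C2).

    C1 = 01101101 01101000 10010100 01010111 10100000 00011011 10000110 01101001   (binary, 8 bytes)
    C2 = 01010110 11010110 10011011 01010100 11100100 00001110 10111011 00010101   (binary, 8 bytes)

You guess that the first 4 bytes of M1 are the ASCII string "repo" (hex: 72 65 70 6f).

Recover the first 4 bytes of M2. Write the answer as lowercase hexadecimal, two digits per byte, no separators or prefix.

First, C1 ⊕ C2 = (M1 ⊕ K) ⊕ (M2 ⊕ K) = M1 ⊕ M2, so the key drops out. Then M2 = (M1 ⊕ M2) ⊕ M1 over the first 4 bytes.
byte 0: (6d ^ 56) ^ 72 = 3b ^ 72 = 49
byte 1: (68 ^ d6) ^ 65 = be ^ 65 = db
byte 2: (94 ^ 9b) ^ 70 = 0f ^ 70 = 7f
byte 3: (57 ^ 54) ^ 6f = 03 ^ 6f = 6c

49db7f6c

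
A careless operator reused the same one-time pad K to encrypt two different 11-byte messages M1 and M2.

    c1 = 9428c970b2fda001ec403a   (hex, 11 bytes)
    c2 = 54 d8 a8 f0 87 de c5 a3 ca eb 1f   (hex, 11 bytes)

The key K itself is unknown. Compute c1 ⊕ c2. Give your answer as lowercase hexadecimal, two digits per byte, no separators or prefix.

c0f06180352365a226ab25

c1 ⊕ c2 = (M1 ⊕ K) ⊕ (M2 ⊕ K) = M1 ⊕ M2 — the shared key cancels under XOR.
94 ^ 54 = c0
28 ^ d8 = f0
c9 ^ a8 = 61
70 ^ f0 = 80
b2 ^ 87 = 35
fd ^ de = 23
a0 ^ c5 = 65
01 ^ a3 = a2
ec ^ ca = 26
40 ^ eb = ab
3a ^ 1f = 25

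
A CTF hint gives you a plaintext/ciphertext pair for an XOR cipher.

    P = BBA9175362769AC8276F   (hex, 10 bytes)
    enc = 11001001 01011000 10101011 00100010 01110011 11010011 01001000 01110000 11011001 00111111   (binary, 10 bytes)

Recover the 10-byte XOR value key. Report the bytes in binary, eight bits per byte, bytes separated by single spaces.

01110010 11110001 10111100 01110001 00010001 10100101 11010010 10111000 11111110 01010000

Since enc = P ⊕ key, XORing both sides with P gives key = P ⊕ enc.
bb xor c9 = 72
a9 xor 58 = f1
17 xor ab = bc
53 xor 22 = 71
62 xor 73 = 11
76 xor d3 = a5
9a xor 48 = d2
c8 xor 70 = b8
27 xor d9 = fe
6f xor 3f = 50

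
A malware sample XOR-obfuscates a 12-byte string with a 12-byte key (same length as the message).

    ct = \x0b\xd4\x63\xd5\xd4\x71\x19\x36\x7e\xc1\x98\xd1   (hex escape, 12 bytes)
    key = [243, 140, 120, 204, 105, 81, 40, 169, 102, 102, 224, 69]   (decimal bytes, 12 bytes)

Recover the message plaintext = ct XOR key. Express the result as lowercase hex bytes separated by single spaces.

0b xor f3 = f8
d4 xor 8c = 58
63 xor 78 = 1b
d5 xor cc = 19
d4 xor 69 = bd
71 xor 51 = 20
19 xor 28 = 31
36 xor a9 = 9f
7e xor 66 = 18
c1 xor 66 = a7
98 xor e0 = 78
d1 xor 45 = 94

f8 58 1b 19 bd 20 31 9f 18 a7 78 94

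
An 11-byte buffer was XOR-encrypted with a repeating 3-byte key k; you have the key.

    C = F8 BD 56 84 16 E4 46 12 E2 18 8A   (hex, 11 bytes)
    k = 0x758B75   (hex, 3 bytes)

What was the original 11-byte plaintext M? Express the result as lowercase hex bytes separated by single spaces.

The 3-byte key repeats, so the effective keystream is 75 8b 75 75 8b 75 75 8b 75 75 8b.
byte 0: f8 ^ 75 = 8d
byte 1: bd ^ 8b = 36
byte 2: 56 ^ 75 = 23
byte 3: 84 ^ 75 = f1
byte 4: 16 ^ 8b = 9d
byte 5: e4 ^ 75 = 91
byte 6: 46 ^ 75 = 33
byte 7: 12 ^ 8b = 99
byte 8: e2 ^ 75 = 97
byte 9: 18 ^ 75 = 6d
byte 10: 8a ^ 8b = 01

8d 36 23 f1 9d 91 33 99 97 6d 01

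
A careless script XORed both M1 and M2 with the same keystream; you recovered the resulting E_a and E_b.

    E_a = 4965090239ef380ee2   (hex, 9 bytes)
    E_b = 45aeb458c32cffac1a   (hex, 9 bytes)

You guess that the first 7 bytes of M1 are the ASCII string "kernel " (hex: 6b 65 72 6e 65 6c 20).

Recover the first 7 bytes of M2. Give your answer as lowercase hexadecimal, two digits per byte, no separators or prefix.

First, E_a ⊕ E_b = (M1 ⊕ K) ⊕ (M2 ⊕ K) = M1 ⊕ M2, so the key drops out. Then M2 = (M1 ⊕ M2) ⊕ M1 over the first 7 bytes.
byte 0: (49 xor 45) xor 6b = 0c xor 6b = 67
byte 1: (65 xor ae) xor 65 = cb xor 65 = ae
byte 2: (09 xor b4) xor 72 = bd xor 72 = cf
byte 3: (02 xor 58) xor 6e = 5a xor 6e = 34
byte 4: (39 xor c3) xor 65 = fa xor 65 = 9f
byte 5: (ef xor 2c) xor 6c = c3 xor 6c = af
byte 6: (38 xor ff) xor 20 = c7 xor 20 = e7

67aecf349fafe7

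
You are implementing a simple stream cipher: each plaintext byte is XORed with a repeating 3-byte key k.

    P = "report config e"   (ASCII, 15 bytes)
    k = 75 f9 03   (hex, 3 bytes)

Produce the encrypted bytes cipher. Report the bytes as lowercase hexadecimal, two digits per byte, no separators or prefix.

079c731a8b77559a6c1b9f6a12d966

The 3-byte key repeats, so the effective keystream is 75 f9 03 75 f9 03 75 f9 03 75 f9 03 75 f9 03.
byte 0: 01110010 ⊕ 01110101 = 00000111
byte 1: 01100101 ⊕ 11111001 = 10011100
byte 2: 01110000 ⊕ 00000011 = 01110011
byte 3: 01101111 ⊕ 01110101 = 00011010
byte 4: 01110010 ⊕ 11111001 = 10001011
byte 5: 01110100 ⊕ 00000011 = 01110111
byte 6: 00100000 ⊕ 01110101 = 01010101
byte 7: 01100011 ⊕ 11111001 = 10011010
byte 8: 01101111 ⊕ 00000011 = 01101100
byte 9: 01101110 ⊕ 01110101 = 00011011
byte 10: 01100110 ⊕ 11111001 = 10011111
byte 11: 01101001 ⊕ 00000011 = 01101010
byte 12: 01100111 ⊕ 01110101 = 00010010
byte 13: 00100000 ⊕ 11111001 = 11011001
byte 14: 01100101 ⊕ 00000011 = 01100110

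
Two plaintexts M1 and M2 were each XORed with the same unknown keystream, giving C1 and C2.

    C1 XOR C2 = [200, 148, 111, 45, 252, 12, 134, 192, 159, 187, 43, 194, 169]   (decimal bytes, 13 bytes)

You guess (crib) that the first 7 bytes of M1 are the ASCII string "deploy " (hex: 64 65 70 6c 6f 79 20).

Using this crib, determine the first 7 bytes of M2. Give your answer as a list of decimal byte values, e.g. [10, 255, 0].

[172, 241, 31, 65, 147, 117, 166]

Since C1 ⊕ C2 = M1 ⊕ M2, XORing with the guessed M1 bytes yields the corresponding M2 bytes: M2 = (C1 ⊕ C2) ⊕ M1.
byte 0: c8 ⊕ 64 = ac
byte 1: 94 ⊕ 65 = f1
byte 2: 6f ⊕ 70 = 1f
byte 3: 2d ⊕ 6c = 41
byte 4: fc ⊕ 6f = 93
byte 5: 0c ⊕ 79 = 75
byte 6: 86 ⊕ 20 = a6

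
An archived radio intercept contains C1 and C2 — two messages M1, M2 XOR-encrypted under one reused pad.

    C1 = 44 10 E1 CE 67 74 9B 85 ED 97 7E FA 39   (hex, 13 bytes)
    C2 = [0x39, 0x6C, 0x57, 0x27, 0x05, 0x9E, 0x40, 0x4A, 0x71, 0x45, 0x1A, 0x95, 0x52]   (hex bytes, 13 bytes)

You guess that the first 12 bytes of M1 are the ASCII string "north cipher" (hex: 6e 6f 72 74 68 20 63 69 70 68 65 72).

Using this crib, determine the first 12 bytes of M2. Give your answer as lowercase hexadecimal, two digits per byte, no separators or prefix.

First, C1 ⊕ C2 = (M1 ⊕ K) ⊕ (M2 ⊕ K) = M1 ⊕ M2, so the key drops out. Then M2 = (M1 ⊕ M2) ⊕ M1 over the first 12 bytes.
byte 0: (44 xor 39) xor 6e = 7d xor 6e = 13
byte 1: (10 xor 6c) xor 6f = 7c xor 6f = 13
byte 2: (e1 xor 57) xor 72 = b6 xor 72 = c4
byte 3: (ce xor 27) xor 74 = e9 xor 74 = 9d
byte 4: (67 xor 05) xor 68 = 62 xor 68 = 0a
byte 5: (74 xor 9e) xor 20 = ea xor 20 = ca
byte 6: (9b xor 40) xor 63 = db xor 63 = b8
byte 7: (85 xor 4a) xor 69 = cf xor 69 = a6
byte 8: (ed xor 71) xor 70 = 9c xor 70 = ec
byte 9: (97 xor 45) xor 68 = d2 xor 68 = ba
byte 10: (7e xor 1a) xor 65 = 64 xor 65 = 01
byte 11: (fa xor 95) xor 72 = 6f xor 72 = 1d

1313c49d0acab8a6ecba011d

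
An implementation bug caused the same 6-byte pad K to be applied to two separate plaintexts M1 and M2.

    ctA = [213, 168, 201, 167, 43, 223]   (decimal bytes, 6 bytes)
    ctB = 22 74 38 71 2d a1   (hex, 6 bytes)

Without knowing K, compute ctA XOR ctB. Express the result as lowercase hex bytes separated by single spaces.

ctA ⊕ ctB = (M1 ⊕ K) ⊕ (M2 ⊕ K) = M1 ⊕ M2 — the shared key cancels under XOR.
d5 ^ 22 = f7
a8 ^ 74 = dc
c9 ^ 38 = f1
a7 ^ 71 = d6
2b ^ 2d = 06
df ^ a1 = 7e

f7 dc f1 d6 06 7e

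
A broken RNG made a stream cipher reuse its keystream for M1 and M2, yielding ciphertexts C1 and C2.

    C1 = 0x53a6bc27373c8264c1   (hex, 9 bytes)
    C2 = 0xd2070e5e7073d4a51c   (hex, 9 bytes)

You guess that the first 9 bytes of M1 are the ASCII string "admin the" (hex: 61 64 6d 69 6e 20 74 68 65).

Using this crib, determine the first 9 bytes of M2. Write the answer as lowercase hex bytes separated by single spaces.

First, C1 ⊕ C2 = (M1 ⊕ K) ⊕ (M2 ⊕ K) = M1 ⊕ M2, so the key drops out. Then M2 = (M1 ⊕ M2) ⊕ M1 over the first 9 bytes.
byte 0: (53 ⊕ d2) ⊕ 61 = 81 ⊕ 61 = e0
byte 1: (a6 ⊕ 07) ⊕ 64 = a1 ⊕ 64 = c5
byte 2: (bc ⊕ 0e) ⊕ 6d = b2 ⊕ 6d = df
byte 3: (27 ⊕ 5e) ⊕ 69 = 79 ⊕ 69 = 10
byte 4: (37 ⊕ 70) ⊕ 6e = 47 ⊕ 6e = 29
byte 5: (3c ⊕ 73) ⊕ 20 = 4f ⊕ 20 = 6f
byte 6: (82 ⊕ d4) ⊕ 74 = 56 ⊕ 74 = 22
byte 7: (64 ⊕ a5) ⊕ 68 = c1 ⊕ 68 = a9
byte 8: (c1 ⊕ 1c) ⊕ 65 = dd ⊕ 65 = b8

e0 c5 df 10 29 6f 22 a9 b8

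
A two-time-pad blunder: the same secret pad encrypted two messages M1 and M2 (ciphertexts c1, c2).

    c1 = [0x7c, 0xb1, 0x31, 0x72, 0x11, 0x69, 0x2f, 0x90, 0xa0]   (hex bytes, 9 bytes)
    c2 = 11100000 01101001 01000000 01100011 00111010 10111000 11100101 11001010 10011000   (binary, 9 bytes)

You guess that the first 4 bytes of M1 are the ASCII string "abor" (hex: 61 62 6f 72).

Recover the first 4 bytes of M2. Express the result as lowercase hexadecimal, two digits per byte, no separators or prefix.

fdba1e63

First, c1 ⊕ c2 = (M1 ⊕ K) ⊕ (M2 ⊕ K) = M1 ⊕ M2, so the key drops out. Then M2 = (M1 ⊕ M2) ⊕ M1 over the first 4 bytes.
byte 0: (7c ⊕ e0) ⊕ 61 = 9c ⊕ 61 = fd
byte 1: (b1 ⊕ 69) ⊕ 62 = d8 ⊕ 62 = ba
byte 2: (31 ⊕ 40) ⊕ 6f = 71 ⊕ 6f = 1e
byte 3: (72 ⊕ 63) ⊕ 72 = 11 ⊕ 72 = 63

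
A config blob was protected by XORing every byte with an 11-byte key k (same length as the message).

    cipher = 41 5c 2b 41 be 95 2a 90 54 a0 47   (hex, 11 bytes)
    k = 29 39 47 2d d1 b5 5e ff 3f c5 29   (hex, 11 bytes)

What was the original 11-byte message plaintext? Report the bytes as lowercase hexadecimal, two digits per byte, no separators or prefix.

68656c6c6f20746f6b656e

XOR is its own inverse, so applying the key byte-wise gives the result directly.
 65 ⊕  41 = 104
 92 ⊕  57 = 101
 43 ⊕  71 = 108
 65 ⊕  45 = 108
190 ⊕ 209 = 111
149 ⊕ 181 =  32
 42 ⊕  94 = 116
144 ⊕ 255 = 111
 84 ⊕  63 = 107
160 ⊕ 197 = 101
 71 ⊕  41 = 110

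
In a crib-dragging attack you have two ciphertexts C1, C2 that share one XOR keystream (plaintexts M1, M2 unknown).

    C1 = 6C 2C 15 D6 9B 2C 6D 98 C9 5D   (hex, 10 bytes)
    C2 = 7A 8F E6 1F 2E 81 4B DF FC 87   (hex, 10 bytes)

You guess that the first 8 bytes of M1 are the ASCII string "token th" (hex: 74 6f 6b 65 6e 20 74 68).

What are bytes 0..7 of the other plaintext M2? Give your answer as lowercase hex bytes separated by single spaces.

62 cc 98 ac db 8d 52 2f

First, C1 ⊕ C2 = (M1 ⊕ K) ⊕ (M2 ⊕ K) = M1 ⊕ M2, so the key drops out. Then M2 = (M1 ⊕ M2) ⊕ M1 over the first 8 bytes.
byte 0: (6c ⊕ 7a) ⊕ 74 = 16 ⊕ 74 = 62
byte 1: (2c ⊕ 8f) ⊕ 6f = a3 ⊕ 6f = cc
byte 2: (15 ⊕ e6) ⊕ 6b = f3 ⊕ 6b = 98
byte 3: (d6 ⊕ 1f) ⊕ 65 = c9 ⊕ 65 = ac
byte 4: (9b ⊕ 2e) ⊕ 6e = b5 ⊕ 6e = db
byte 5: (2c ⊕ 81) ⊕ 20 = ad ⊕ 20 = 8d
byte 6: (6d ⊕ 4b) ⊕ 74 = 26 ⊕ 74 = 52
byte 7: (98 ⊕ df) ⊕ 68 = 47 ⊕ 68 = 2f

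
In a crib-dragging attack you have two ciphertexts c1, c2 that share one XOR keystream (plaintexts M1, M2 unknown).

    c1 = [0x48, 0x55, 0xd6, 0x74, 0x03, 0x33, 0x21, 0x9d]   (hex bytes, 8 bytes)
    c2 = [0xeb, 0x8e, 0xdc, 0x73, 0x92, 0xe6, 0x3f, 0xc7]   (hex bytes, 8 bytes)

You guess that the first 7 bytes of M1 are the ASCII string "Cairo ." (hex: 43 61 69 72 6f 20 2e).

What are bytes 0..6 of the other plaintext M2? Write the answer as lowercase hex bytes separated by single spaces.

e0 ba 63 75 fe f5 30

First, c1 ⊕ c2 = (M1 ⊕ K) ⊕ (M2 ⊕ K) = M1 ⊕ M2, so the key drops out. Then M2 = (M1 ⊕ M2) ⊕ M1 over the first 7 bytes.
byte 0: (48 ⊕ eb) ⊕ 43 = a3 ⊕ 43 = e0
byte 1: (55 ⊕ 8e) ⊕ 61 = db ⊕ 61 = ba
byte 2: (d6 ⊕ dc) ⊕ 69 = 0a ⊕ 69 = 63
byte 3: (74 ⊕ 73) ⊕ 72 = 07 ⊕ 72 = 75
byte 4: (03 ⊕ 92) ⊕ 6f = 91 ⊕ 6f = fe
byte 5: (33 ⊕ e6) ⊕ 20 = d5 ⊕ 20 = f5
byte 6: (21 ⊕ 3f) ⊕ 2e = 1e ⊕ 2e = 30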